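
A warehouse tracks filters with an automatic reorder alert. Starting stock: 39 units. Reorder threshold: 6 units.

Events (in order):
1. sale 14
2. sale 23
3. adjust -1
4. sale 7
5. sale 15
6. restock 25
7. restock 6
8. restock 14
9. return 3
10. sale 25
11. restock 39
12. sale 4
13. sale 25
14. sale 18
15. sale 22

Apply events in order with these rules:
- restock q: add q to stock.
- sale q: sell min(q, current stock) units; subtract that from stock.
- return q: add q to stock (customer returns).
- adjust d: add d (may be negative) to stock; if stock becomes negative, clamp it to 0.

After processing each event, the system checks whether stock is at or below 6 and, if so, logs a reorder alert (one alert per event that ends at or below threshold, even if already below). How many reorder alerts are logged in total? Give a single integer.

Answer: 5

Derivation:
Processing events:
Start: stock = 39
  Event 1 (sale 14): sell min(14,39)=14. stock: 39 - 14 = 25. total_sold = 14
  Event 2 (sale 23): sell min(23,25)=23. stock: 25 - 23 = 2. total_sold = 37
  Event 3 (adjust -1): 2 + -1 = 1
  Event 4 (sale 7): sell min(7,1)=1. stock: 1 - 1 = 0. total_sold = 38
  Event 5 (sale 15): sell min(15,0)=0. stock: 0 - 0 = 0. total_sold = 38
  Event 6 (restock 25): 0 + 25 = 25
  Event 7 (restock 6): 25 + 6 = 31
  Event 8 (restock 14): 31 + 14 = 45
  Event 9 (return 3): 45 + 3 = 48
  Event 10 (sale 25): sell min(25,48)=25. stock: 48 - 25 = 23. total_sold = 63
  Event 11 (restock 39): 23 + 39 = 62
  Event 12 (sale 4): sell min(4,62)=4. stock: 62 - 4 = 58. total_sold = 67
  Event 13 (sale 25): sell min(25,58)=25. stock: 58 - 25 = 33. total_sold = 92
  Event 14 (sale 18): sell min(18,33)=18. stock: 33 - 18 = 15. total_sold = 110
  Event 15 (sale 22): sell min(22,15)=15. stock: 15 - 15 = 0. total_sold = 125
Final: stock = 0, total_sold = 125

Checking against threshold 6:
  After event 1: stock=25 > 6
  After event 2: stock=2 <= 6 -> ALERT
  After event 3: stock=1 <= 6 -> ALERT
  After event 4: stock=0 <= 6 -> ALERT
  After event 5: stock=0 <= 6 -> ALERT
  After event 6: stock=25 > 6
  After event 7: stock=31 > 6
  After event 8: stock=45 > 6
  After event 9: stock=48 > 6
  After event 10: stock=23 > 6
  After event 11: stock=62 > 6
  After event 12: stock=58 > 6
  After event 13: stock=33 > 6
  After event 14: stock=15 > 6
  After event 15: stock=0 <= 6 -> ALERT
Alert events: [2, 3, 4, 5, 15]. Count = 5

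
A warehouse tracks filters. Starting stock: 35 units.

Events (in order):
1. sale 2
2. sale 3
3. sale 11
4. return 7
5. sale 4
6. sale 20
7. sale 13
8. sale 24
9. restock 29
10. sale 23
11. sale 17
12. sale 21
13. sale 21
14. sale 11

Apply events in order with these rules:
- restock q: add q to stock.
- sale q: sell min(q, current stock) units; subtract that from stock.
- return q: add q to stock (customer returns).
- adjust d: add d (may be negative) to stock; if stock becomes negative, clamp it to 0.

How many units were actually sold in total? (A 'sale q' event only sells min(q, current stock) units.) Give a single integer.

Answer: 71

Derivation:
Processing events:
Start: stock = 35
  Event 1 (sale 2): sell min(2,35)=2. stock: 35 - 2 = 33. total_sold = 2
  Event 2 (sale 3): sell min(3,33)=3. stock: 33 - 3 = 30. total_sold = 5
  Event 3 (sale 11): sell min(11,30)=11. stock: 30 - 11 = 19. total_sold = 16
  Event 4 (return 7): 19 + 7 = 26
  Event 5 (sale 4): sell min(4,26)=4. stock: 26 - 4 = 22. total_sold = 20
  Event 6 (sale 20): sell min(20,22)=20. stock: 22 - 20 = 2. total_sold = 40
  Event 7 (sale 13): sell min(13,2)=2. stock: 2 - 2 = 0. total_sold = 42
  Event 8 (sale 24): sell min(24,0)=0. stock: 0 - 0 = 0. total_sold = 42
  Event 9 (restock 29): 0 + 29 = 29
  Event 10 (sale 23): sell min(23,29)=23. stock: 29 - 23 = 6. total_sold = 65
  Event 11 (sale 17): sell min(17,6)=6. stock: 6 - 6 = 0. total_sold = 71
  Event 12 (sale 21): sell min(21,0)=0. stock: 0 - 0 = 0. total_sold = 71
  Event 13 (sale 21): sell min(21,0)=0. stock: 0 - 0 = 0. total_sold = 71
  Event 14 (sale 11): sell min(11,0)=0. stock: 0 - 0 = 0. total_sold = 71
Final: stock = 0, total_sold = 71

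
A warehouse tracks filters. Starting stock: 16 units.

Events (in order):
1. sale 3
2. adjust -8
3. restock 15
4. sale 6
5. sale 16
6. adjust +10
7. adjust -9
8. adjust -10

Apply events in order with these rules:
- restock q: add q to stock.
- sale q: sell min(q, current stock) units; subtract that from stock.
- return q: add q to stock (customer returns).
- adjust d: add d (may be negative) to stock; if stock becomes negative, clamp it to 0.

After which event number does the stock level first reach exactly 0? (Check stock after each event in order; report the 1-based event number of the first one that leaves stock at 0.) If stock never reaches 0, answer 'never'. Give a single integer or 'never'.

Answer: 5

Derivation:
Processing events:
Start: stock = 16
  Event 1 (sale 3): sell min(3,16)=3. stock: 16 - 3 = 13. total_sold = 3
  Event 2 (adjust -8): 13 + -8 = 5
  Event 3 (restock 15): 5 + 15 = 20
  Event 4 (sale 6): sell min(6,20)=6. stock: 20 - 6 = 14. total_sold = 9
  Event 5 (sale 16): sell min(16,14)=14. stock: 14 - 14 = 0. total_sold = 23
  Event 6 (adjust +10): 0 + 10 = 10
  Event 7 (adjust -9): 10 + -9 = 1
  Event 8 (adjust -10): 1 + -10 = 0 (clamped to 0)
Final: stock = 0, total_sold = 23

First zero at event 5.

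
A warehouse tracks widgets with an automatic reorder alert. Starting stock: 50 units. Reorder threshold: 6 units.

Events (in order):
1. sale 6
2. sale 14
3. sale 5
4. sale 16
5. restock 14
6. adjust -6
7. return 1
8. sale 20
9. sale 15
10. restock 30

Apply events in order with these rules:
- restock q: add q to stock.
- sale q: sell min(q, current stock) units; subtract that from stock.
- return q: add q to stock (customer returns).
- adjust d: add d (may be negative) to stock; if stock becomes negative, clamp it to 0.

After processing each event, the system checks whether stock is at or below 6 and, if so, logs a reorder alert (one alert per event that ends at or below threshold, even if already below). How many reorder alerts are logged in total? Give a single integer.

Processing events:
Start: stock = 50
  Event 1 (sale 6): sell min(6,50)=6. stock: 50 - 6 = 44. total_sold = 6
  Event 2 (sale 14): sell min(14,44)=14. stock: 44 - 14 = 30. total_sold = 20
  Event 3 (sale 5): sell min(5,30)=5. stock: 30 - 5 = 25. total_sold = 25
  Event 4 (sale 16): sell min(16,25)=16. stock: 25 - 16 = 9. total_sold = 41
  Event 5 (restock 14): 9 + 14 = 23
  Event 6 (adjust -6): 23 + -6 = 17
  Event 7 (return 1): 17 + 1 = 18
  Event 8 (sale 20): sell min(20,18)=18. stock: 18 - 18 = 0. total_sold = 59
  Event 9 (sale 15): sell min(15,0)=0. stock: 0 - 0 = 0. total_sold = 59
  Event 10 (restock 30): 0 + 30 = 30
Final: stock = 30, total_sold = 59

Checking against threshold 6:
  After event 1: stock=44 > 6
  After event 2: stock=30 > 6
  After event 3: stock=25 > 6
  After event 4: stock=9 > 6
  After event 5: stock=23 > 6
  After event 6: stock=17 > 6
  After event 7: stock=18 > 6
  After event 8: stock=0 <= 6 -> ALERT
  After event 9: stock=0 <= 6 -> ALERT
  After event 10: stock=30 > 6
Alert events: [8, 9]. Count = 2

Answer: 2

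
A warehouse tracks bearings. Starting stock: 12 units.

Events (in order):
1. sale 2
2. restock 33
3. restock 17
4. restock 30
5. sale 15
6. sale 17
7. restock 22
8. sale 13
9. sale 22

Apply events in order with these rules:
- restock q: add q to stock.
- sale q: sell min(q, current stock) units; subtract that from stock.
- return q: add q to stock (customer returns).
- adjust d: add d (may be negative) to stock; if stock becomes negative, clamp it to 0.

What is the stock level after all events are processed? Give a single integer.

Processing events:
Start: stock = 12
  Event 1 (sale 2): sell min(2,12)=2. stock: 12 - 2 = 10. total_sold = 2
  Event 2 (restock 33): 10 + 33 = 43
  Event 3 (restock 17): 43 + 17 = 60
  Event 4 (restock 30): 60 + 30 = 90
  Event 5 (sale 15): sell min(15,90)=15. stock: 90 - 15 = 75. total_sold = 17
  Event 6 (sale 17): sell min(17,75)=17. stock: 75 - 17 = 58. total_sold = 34
  Event 7 (restock 22): 58 + 22 = 80
  Event 8 (sale 13): sell min(13,80)=13. stock: 80 - 13 = 67. total_sold = 47
  Event 9 (sale 22): sell min(22,67)=22. stock: 67 - 22 = 45. total_sold = 69
Final: stock = 45, total_sold = 69

Answer: 45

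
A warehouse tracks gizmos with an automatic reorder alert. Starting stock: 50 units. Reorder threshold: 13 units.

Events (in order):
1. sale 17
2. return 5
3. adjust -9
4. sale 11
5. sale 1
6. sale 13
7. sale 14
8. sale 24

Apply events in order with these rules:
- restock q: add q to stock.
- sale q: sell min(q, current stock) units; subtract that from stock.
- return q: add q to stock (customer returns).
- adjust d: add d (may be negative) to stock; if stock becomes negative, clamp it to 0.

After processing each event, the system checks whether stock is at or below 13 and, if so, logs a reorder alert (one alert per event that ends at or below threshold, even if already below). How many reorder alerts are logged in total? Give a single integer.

Processing events:
Start: stock = 50
  Event 1 (sale 17): sell min(17,50)=17. stock: 50 - 17 = 33. total_sold = 17
  Event 2 (return 5): 33 + 5 = 38
  Event 3 (adjust -9): 38 + -9 = 29
  Event 4 (sale 11): sell min(11,29)=11. stock: 29 - 11 = 18. total_sold = 28
  Event 5 (sale 1): sell min(1,18)=1. stock: 18 - 1 = 17. total_sold = 29
  Event 6 (sale 13): sell min(13,17)=13. stock: 17 - 13 = 4. total_sold = 42
  Event 7 (sale 14): sell min(14,4)=4. stock: 4 - 4 = 0. total_sold = 46
  Event 8 (sale 24): sell min(24,0)=0. stock: 0 - 0 = 0. total_sold = 46
Final: stock = 0, total_sold = 46

Checking against threshold 13:
  After event 1: stock=33 > 13
  After event 2: stock=38 > 13
  After event 3: stock=29 > 13
  After event 4: stock=18 > 13
  After event 5: stock=17 > 13
  After event 6: stock=4 <= 13 -> ALERT
  After event 7: stock=0 <= 13 -> ALERT
  After event 8: stock=0 <= 13 -> ALERT
Alert events: [6, 7, 8]. Count = 3

Answer: 3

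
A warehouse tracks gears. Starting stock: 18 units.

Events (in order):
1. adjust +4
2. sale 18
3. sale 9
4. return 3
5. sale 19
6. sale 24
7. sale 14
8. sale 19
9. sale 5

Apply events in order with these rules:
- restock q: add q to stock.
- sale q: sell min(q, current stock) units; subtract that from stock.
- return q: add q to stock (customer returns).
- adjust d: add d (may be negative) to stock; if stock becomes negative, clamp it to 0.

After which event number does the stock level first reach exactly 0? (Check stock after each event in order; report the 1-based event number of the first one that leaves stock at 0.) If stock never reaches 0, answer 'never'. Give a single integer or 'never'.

Processing events:
Start: stock = 18
  Event 1 (adjust +4): 18 + 4 = 22
  Event 2 (sale 18): sell min(18,22)=18. stock: 22 - 18 = 4. total_sold = 18
  Event 3 (sale 9): sell min(9,4)=4. stock: 4 - 4 = 0. total_sold = 22
  Event 4 (return 3): 0 + 3 = 3
  Event 5 (sale 19): sell min(19,3)=3. stock: 3 - 3 = 0. total_sold = 25
  Event 6 (sale 24): sell min(24,0)=0. stock: 0 - 0 = 0. total_sold = 25
  Event 7 (sale 14): sell min(14,0)=0. stock: 0 - 0 = 0. total_sold = 25
  Event 8 (sale 19): sell min(19,0)=0. stock: 0 - 0 = 0. total_sold = 25
  Event 9 (sale 5): sell min(5,0)=0. stock: 0 - 0 = 0. total_sold = 25
Final: stock = 0, total_sold = 25

First zero at event 3.

Answer: 3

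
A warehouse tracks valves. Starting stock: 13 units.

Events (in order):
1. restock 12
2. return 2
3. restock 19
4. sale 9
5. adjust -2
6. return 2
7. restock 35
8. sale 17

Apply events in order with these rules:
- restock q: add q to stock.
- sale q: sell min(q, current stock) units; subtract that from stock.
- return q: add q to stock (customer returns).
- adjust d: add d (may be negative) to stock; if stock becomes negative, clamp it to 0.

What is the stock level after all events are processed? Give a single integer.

Processing events:
Start: stock = 13
  Event 1 (restock 12): 13 + 12 = 25
  Event 2 (return 2): 25 + 2 = 27
  Event 3 (restock 19): 27 + 19 = 46
  Event 4 (sale 9): sell min(9,46)=9. stock: 46 - 9 = 37. total_sold = 9
  Event 5 (adjust -2): 37 + -2 = 35
  Event 6 (return 2): 35 + 2 = 37
  Event 7 (restock 35): 37 + 35 = 72
  Event 8 (sale 17): sell min(17,72)=17. stock: 72 - 17 = 55. total_sold = 26
Final: stock = 55, total_sold = 26

Answer: 55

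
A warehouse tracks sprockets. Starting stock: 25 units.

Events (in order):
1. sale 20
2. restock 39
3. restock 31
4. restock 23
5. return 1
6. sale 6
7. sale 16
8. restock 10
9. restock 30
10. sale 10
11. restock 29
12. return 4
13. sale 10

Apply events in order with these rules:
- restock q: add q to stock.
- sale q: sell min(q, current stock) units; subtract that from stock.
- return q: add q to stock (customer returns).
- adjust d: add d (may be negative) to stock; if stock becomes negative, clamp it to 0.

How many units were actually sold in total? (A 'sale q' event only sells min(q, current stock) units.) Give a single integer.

Answer: 62

Derivation:
Processing events:
Start: stock = 25
  Event 1 (sale 20): sell min(20,25)=20. stock: 25 - 20 = 5. total_sold = 20
  Event 2 (restock 39): 5 + 39 = 44
  Event 3 (restock 31): 44 + 31 = 75
  Event 4 (restock 23): 75 + 23 = 98
  Event 5 (return 1): 98 + 1 = 99
  Event 6 (sale 6): sell min(6,99)=6. stock: 99 - 6 = 93. total_sold = 26
  Event 7 (sale 16): sell min(16,93)=16. stock: 93 - 16 = 77. total_sold = 42
  Event 8 (restock 10): 77 + 10 = 87
  Event 9 (restock 30): 87 + 30 = 117
  Event 10 (sale 10): sell min(10,117)=10. stock: 117 - 10 = 107. total_sold = 52
  Event 11 (restock 29): 107 + 29 = 136
  Event 12 (return 4): 136 + 4 = 140
  Event 13 (sale 10): sell min(10,140)=10. stock: 140 - 10 = 130. total_sold = 62
Final: stock = 130, total_sold = 62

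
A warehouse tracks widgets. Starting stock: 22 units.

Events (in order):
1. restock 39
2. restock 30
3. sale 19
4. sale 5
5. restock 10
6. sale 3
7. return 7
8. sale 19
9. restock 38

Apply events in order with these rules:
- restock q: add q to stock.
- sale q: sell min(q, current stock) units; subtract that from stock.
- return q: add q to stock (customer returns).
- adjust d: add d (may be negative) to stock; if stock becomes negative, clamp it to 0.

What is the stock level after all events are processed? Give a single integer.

Processing events:
Start: stock = 22
  Event 1 (restock 39): 22 + 39 = 61
  Event 2 (restock 30): 61 + 30 = 91
  Event 3 (sale 19): sell min(19,91)=19. stock: 91 - 19 = 72. total_sold = 19
  Event 4 (sale 5): sell min(5,72)=5. stock: 72 - 5 = 67. total_sold = 24
  Event 5 (restock 10): 67 + 10 = 77
  Event 6 (sale 3): sell min(3,77)=3. stock: 77 - 3 = 74. total_sold = 27
  Event 7 (return 7): 74 + 7 = 81
  Event 8 (sale 19): sell min(19,81)=19. stock: 81 - 19 = 62. total_sold = 46
  Event 9 (restock 38): 62 + 38 = 100
Final: stock = 100, total_sold = 46

Answer: 100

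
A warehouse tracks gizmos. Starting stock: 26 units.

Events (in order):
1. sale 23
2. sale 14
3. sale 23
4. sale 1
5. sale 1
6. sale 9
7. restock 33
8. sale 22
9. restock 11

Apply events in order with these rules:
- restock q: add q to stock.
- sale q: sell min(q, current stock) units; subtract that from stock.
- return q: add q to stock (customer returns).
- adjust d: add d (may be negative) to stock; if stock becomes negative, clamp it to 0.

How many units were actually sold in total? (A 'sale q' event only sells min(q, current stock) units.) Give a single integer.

Answer: 48

Derivation:
Processing events:
Start: stock = 26
  Event 1 (sale 23): sell min(23,26)=23. stock: 26 - 23 = 3. total_sold = 23
  Event 2 (sale 14): sell min(14,3)=3. stock: 3 - 3 = 0. total_sold = 26
  Event 3 (sale 23): sell min(23,0)=0. stock: 0 - 0 = 0. total_sold = 26
  Event 4 (sale 1): sell min(1,0)=0. stock: 0 - 0 = 0. total_sold = 26
  Event 5 (sale 1): sell min(1,0)=0. stock: 0 - 0 = 0. total_sold = 26
  Event 6 (sale 9): sell min(9,0)=0. stock: 0 - 0 = 0. total_sold = 26
  Event 7 (restock 33): 0 + 33 = 33
  Event 8 (sale 22): sell min(22,33)=22. stock: 33 - 22 = 11. total_sold = 48
  Event 9 (restock 11): 11 + 11 = 22
Final: stock = 22, total_sold = 48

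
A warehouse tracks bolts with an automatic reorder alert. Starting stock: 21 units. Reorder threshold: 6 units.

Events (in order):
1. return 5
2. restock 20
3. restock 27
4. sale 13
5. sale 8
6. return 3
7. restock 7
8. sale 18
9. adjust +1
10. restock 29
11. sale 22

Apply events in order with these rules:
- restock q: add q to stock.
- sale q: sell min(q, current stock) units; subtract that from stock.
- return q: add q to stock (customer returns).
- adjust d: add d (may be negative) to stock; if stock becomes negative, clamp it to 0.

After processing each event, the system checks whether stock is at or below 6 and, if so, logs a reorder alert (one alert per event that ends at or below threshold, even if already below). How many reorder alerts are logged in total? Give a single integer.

Answer: 0

Derivation:
Processing events:
Start: stock = 21
  Event 1 (return 5): 21 + 5 = 26
  Event 2 (restock 20): 26 + 20 = 46
  Event 3 (restock 27): 46 + 27 = 73
  Event 4 (sale 13): sell min(13,73)=13. stock: 73 - 13 = 60. total_sold = 13
  Event 5 (sale 8): sell min(8,60)=8. stock: 60 - 8 = 52. total_sold = 21
  Event 6 (return 3): 52 + 3 = 55
  Event 7 (restock 7): 55 + 7 = 62
  Event 8 (sale 18): sell min(18,62)=18. stock: 62 - 18 = 44. total_sold = 39
  Event 9 (adjust +1): 44 + 1 = 45
  Event 10 (restock 29): 45 + 29 = 74
  Event 11 (sale 22): sell min(22,74)=22. stock: 74 - 22 = 52. total_sold = 61
Final: stock = 52, total_sold = 61

Checking against threshold 6:
  After event 1: stock=26 > 6
  After event 2: stock=46 > 6
  After event 3: stock=73 > 6
  After event 4: stock=60 > 6
  After event 5: stock=52 > 6
  After event 6: stock=55 > 6
  After event 7: stock=62 > 6
  After event 8: stock=44 > 6
  After event 9: stock=45 > 6
  After event 10: stock=74 > 6
  After event 11: stock=52 > 6
Alert events: []. Count = 0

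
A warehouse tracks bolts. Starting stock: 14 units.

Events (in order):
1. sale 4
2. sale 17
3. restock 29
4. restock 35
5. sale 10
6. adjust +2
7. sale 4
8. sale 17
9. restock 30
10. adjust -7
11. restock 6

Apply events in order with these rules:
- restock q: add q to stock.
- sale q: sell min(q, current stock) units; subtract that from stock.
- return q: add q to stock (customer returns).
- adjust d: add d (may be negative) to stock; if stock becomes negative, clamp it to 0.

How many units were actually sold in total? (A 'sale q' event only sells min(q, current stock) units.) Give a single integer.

Processing events:
Start: stock = 14
  Event 1 (sale 4): sell min(4,14)=4. stock: 14 - 4 = 10. total_sold = 4
  Event 2 (sale 17): sell min(17,10)=10. stock: 10 - 10 = 0. total_sold = 14
  Event 3 (restock 29): 0 + 29 = 29
  Event 4 (restock 35): 29 + 35 = 64
  Event 5 (sale 10): sell min(10,64)=10. stock: 64 - 10 = 54. total_sold = 24
  Event 6 (adjust +2): 54 + 2 = 56
  Event 7 (sale 4): sell min(4,56)=4. stock: 56 - 4 = 52. total_sold = 28
  Event 8 (sale 17): sell min(17,52)=17. stock: 52 - 17 = 35. total_sold = 45
  Event 9 (restock 30): 35 + 30 = 65
  Event 10 (adjust -7): 65 + -7 = 58
  Event 11 (restock 6): 58 + 6 = 64
Final: stock = 64, total_sold = 45

Answer: 45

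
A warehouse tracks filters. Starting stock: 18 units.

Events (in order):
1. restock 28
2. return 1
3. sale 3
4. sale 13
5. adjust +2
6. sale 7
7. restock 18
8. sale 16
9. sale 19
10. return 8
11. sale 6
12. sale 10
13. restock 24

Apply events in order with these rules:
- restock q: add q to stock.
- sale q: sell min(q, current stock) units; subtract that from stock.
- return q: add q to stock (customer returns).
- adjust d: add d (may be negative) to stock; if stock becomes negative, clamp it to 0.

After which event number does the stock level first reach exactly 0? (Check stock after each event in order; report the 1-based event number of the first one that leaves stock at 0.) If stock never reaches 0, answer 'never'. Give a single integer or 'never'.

Answer: never

Derivation:
Processing events:
Start: stock = 18
  Event 1 (restock 28): 18 + 28 = 46
  Event 2 (return 1): 46 + 1 = 47
  Event 3 (sale 3): sell min(3,47)=3. stock: 47 - 3 = 44. total_sold = 3
  Event 4 (sale 13): sell min(13,44)=13. stock: 44 - 13 = 31. total_sold = 16
  Event 5 (adjust +2): 31 + 2 = 33
  Event 6 (sale 7): sell min(7,33)=7. stock: 33 - 7 = 26. total_sold = 23
  Event 7 (restock 18): 26 + 18 = 44
  Event 8 (sale 16): sell min(16,44)=16. stock: 44 - 16 = 28. total_sold = 39
  Event 9 (sale 19): sell min(19,28)=19. stock: 28 - 19 = 9. total_sold = 58
  Event 10 (return 8): 9 + 8 = 17
  Event 11 (sale 6): sell min(6,17)=6. stock: 17 - 6 = 11. total_sold = 64
  Event 12 (sale 10): sell min(10,11)=10. stock: 11 - 10 = 1. total_sold = 74
  Event 13 (restock 24): 1 + 24 = 25
Final: stock = 25, total_sold = 74

Stock never reaches 0.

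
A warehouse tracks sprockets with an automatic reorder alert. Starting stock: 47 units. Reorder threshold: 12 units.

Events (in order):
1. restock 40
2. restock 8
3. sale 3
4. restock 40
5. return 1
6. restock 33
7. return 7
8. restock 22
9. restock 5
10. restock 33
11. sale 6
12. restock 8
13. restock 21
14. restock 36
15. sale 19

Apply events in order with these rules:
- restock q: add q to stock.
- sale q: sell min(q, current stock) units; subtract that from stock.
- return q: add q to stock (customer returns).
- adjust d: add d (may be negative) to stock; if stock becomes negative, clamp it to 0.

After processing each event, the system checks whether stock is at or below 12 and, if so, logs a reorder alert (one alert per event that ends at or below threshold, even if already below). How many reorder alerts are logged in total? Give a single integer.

Processing events:
Start: stock = 47
  Event 1 (restock 40): 47 + 40 = 87
  Event 2 (restock 8): 87 + 8 = 95
  Event 3 (sale 3): sell min(3,95)=3. stock: 95 - 3 = 92. total_sold = 3
  Event 4 (restock 40): 92 + 40 = 132
  Event 5 (return 1): 132 + 1 = 133
  Event 6 (restock 33): 133 + 33 = 166
  Event 7 (return 7): 166 + 7 = 173
  Event 8 (restock 22): 173 + 22 = 195
  Event 9 (restock 5): 195 + 5 = 200
  Event 10 (restock 33): 200 + 33 = 233
  Event 11 (sale 6): sell min(6,233)=6. stock: 233 - 6 = 227. total_sold = 9
  Event 12 (restock 8): 227 + 8 = 235
  Event 13 (restock 21): 235 + 21 = 256
  Event 14 (restock 36): 256 + 36 = 292
  Event 15 (sale 19): sell min(19,292)=19. stock: 292 - 19 = 273. total_sold = 28
Final: stock = 273, total_sold = 28

Checking against threshold 12:
  After event 1: stock=87 > 12
  After event 2: stock=95 > 12
  After event 3: stock=92 > 12
  After event 4: stock=132 > 12
  After event 5: stock=133 > 12
  After event 6: stock=166 > 12
  After event 7: stock=173 > 12
  After event 8: stock=195 > 12
  After event 9: stock=200 > 12
  After event 10: stock=233 > 12
  After event 11: stock=227 > 12
  After event 12: stock=235 > 12
  After event 13: stock=256 > 12
  After event 14: stock=292 > 12
  After event 15: stock=273 > 12
Alert events: []. Count = 0

Answer: 0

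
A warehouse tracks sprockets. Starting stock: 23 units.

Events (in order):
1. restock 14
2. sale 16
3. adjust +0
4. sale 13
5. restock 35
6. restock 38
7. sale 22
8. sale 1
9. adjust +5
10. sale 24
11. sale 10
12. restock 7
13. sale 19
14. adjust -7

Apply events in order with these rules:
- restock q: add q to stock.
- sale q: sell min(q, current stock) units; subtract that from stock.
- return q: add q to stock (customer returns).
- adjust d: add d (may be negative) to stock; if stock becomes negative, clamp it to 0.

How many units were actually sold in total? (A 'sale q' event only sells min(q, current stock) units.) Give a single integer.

Answer: 105

Derivation:
Processing events:
Start: stock = 23
  Event 1 (restock 14): 23 + 14 = 37
  Event 2 (sale 16): sell min(16,37)=16. stock: 37 - 16 = 21. total_sold = 16
  Event 3 (adjust +0): 21 + 0 = 21
  Event 4 (sale 13): sell min(13,21)=13. stock: 21 - 13 = 8. total_sold = 29
  Event 5 (restock 35): 8 + 35 = 43
  Event 6 (restock 38): 43 + 38 = 81
  Event 7 (sale 22): sell min(22,81)=22. stock: 81 - 22 = 59. total_sold = 51
  Event 8 (sale 1): sell min(1,59)=1. stock: 59 - 1 = 58. total_sold = 52
  Event 9 (adjust +5): 58 + 5 = 63
  Event 10 (sale 24): sell min(24,63)=24. stock: 63 - 24 = 39. total_sold = 76
  Event 11 (sale 10): sell min(10,39)=10. stock: 39 - 10 = 29. total_sold = 86
  Event 12 (restock 7): 29 + 7 = 36
  Event 13 (sale 19): sell min(19,36)=19. stock: 36 - 19 = 17. total_sold = 105
  Event 14 (adjust -7): 17 + -7 = 10
Final: stock = 10, total_sold = 105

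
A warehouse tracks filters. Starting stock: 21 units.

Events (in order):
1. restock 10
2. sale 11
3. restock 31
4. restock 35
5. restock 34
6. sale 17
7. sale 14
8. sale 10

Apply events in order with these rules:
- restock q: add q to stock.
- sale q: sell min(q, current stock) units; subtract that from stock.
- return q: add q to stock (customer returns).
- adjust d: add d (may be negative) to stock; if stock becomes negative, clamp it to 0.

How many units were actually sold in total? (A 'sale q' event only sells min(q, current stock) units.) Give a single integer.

Processing events:
Start: stock = 21
  Event 1 (restock 10): 21 + 10 = 31
  Event 2 (sale 11): sell min(11,31)=11. stock: 31 - 11 = 20. total_sold = 11
  Event 3 (restock 31): 20 + 31 = 51
  Event 4 (restock 35): 51 + 35 = 86
  Event 5 (restock 34): 86 + 34 = 120
  Event 6 (sale 17): sell min(17,120)=17. stock: 120 - 17 = 103. total_sold = 28
  Event 7 (sale 14): sell min(14,103)=14. stock: 103 - 14 = 89. total_sold = 42
  Event 8 (sale 10): sell min(10,89)=10. stock: 89 - 10 = 79. total_sold = 52
Final: stock = 79, total_sold = 52

Answer: 52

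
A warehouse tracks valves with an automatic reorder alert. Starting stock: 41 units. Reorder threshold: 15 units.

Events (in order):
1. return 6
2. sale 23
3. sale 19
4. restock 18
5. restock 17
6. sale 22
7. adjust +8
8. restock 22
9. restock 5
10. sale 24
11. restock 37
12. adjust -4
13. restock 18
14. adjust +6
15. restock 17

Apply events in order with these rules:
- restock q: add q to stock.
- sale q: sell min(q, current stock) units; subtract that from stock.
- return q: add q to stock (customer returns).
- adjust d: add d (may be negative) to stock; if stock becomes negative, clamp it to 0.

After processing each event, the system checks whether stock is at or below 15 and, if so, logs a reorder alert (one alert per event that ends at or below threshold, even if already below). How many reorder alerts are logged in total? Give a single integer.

Processing events:
Start: stock = 41
  Event 1 (return 6): 41 + 6 = 47
  Event 2 (sale 23): sell min(23,47)=23. stock: 47 - 23 = 24. total_sold = 23
  Event 3 (sale 19): sell min(19,24)=19. stock: 24 - 19 = 5. total_sold = 42
  Event 4 (restock 18): 5 + 18 = 23
  Event 5 (restock 17): 23 + 17 = 40
  Event 6 (sale 22): sell min(22,40)=22. stock: 40 - 22 = 18. total_sold = 64
  Event 7 (adjust +8): 18 + 8 = 26
  Event 8 (restock 22): 26 + 22 = 48
  Event 9 (restock 5): 48 + 5 = 53
  Event 10 (sale 24): sell min(24,53)=24. stock: 53 - 24 = 29. total_sold = 88
  Event 11 (restock 37): 29 + 37 = 66
  Event 12 (adjust -4): 66 + -4 = 62
  Event 13 (restock 18): 62 + 18 = 80
  Event 14 (adjust +6): 80 + 6 = 86
  Event 15 (restock 17): 86 + 17 = 103
Final: stock = 103, total_sold = 88

Checking against threshold 15:
  After event 1: stock=47 > 15
  After event 2: stock=24 > 15
  After event 3: stock=5 <= 15 -> ALERT
  After event 4: stock=23 > 15
  After event 5: stock=40 > 15
  After event 6: stock=18 > 15
  After event 7: stock=26 > 15
  After event 8: stock=48 > 15
  After event 9: stock=53 > 15
  After event 10: stock=29 > 15
  After event 11: stock=66 > 15
  After event 12: stock=62 > 15
  After event 13: stock=80 > 15
  After event 14: stock=86 > 15
  After event 15: stock=103 > 15
Alert events: [3]. Count = 1

Answer: 1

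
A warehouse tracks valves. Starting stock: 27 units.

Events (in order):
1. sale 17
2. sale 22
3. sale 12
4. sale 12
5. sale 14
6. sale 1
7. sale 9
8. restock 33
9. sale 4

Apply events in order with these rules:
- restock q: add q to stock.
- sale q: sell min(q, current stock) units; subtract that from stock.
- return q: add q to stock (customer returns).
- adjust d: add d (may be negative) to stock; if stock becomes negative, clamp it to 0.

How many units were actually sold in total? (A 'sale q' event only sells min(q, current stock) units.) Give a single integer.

Processing events:
Start: stock = 27
  Event 1 (sale 17): sell min(17,27)=17. stock: 27 - 17 = 10. total_sold = 17
  Event 2 (sale 22): sell min(22,10)=10. stock: 10 - 10 = 0. total_sold = 27
  Event 3 (sale 12): sell min(12,0)=0. stock: 0 - 0 = 0. total_sold = 27
  Event 4 (sale 12): sell min(12,0)=0. stock: 0 - 0 = 0. total_sold = 27
  Event 5 (sale 14): sell min(14,0)=0. stock: 0 - 0 = 0. total_sold = 27
  Event 6 (sale 1): sell min(1,0)=0. stock: 0 - 0 = 0. total_sold = 27
  Event 7 (sale 9): sell min(9,0)=0. stock: 0 - 0 = 0. total_sold = 27
  Event 8 (restock 33): 0 + 33 = 33
  Event 9 (sale 4): sell min(4,33)=4. stock: 33 - 4 = 29. total_sold = 31
Final: stock = 29, total_sold = 31

Answer: 31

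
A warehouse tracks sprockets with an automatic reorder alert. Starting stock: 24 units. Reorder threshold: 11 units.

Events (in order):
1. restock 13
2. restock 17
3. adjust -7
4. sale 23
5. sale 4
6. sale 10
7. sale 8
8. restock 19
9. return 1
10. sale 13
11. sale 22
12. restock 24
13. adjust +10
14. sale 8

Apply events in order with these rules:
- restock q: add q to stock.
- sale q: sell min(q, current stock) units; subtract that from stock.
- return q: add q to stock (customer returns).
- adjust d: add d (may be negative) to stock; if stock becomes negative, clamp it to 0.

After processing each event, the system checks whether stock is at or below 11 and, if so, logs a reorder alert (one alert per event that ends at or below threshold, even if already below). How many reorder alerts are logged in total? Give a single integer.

Answer: 4

Derivation:
Processing events:
Start: stock = 24
  Event 1 (restock 13): 24 + 13 = 37
  Event 2 (restock 17): 37 + 17 = 54
  Event 3 (adjust -7): 54 + -7 = 47
  Event 4 (sale 23): sell min(23,47)=23. stock: 47 - 23 = 24. total_sold = 23
  Event 5 (sale 4): sell min(4,24)=4. stock: 24 - 4 = 20. total_sold = 27
  Event 6 (sale 10): sell min(10,20)=10. stock: 20 - 10 = 10. total_sold = 37
  Event 7 (sale 8): sell min(8,10)=8. stock: 10 - 8 = 2. total_sold = 45
  Event 8 (restock 19): 2 + 19 = 21
  Event 9 (return 1): 21 + 1 = 22
  Event 10 (sale 13): sell min(13,22)=13. stock: 22 - 13 = 9. total_sold = 58
  Event 11 (sale 22): sell min(22,9)=9. stock: 9 - 9 = 0. total_sold = 67
  Event 12 (restock 24): 0 + 24 = 24
  Event 13 (adjust +10): 24 + 10 = 34
  Event 14 (sale 8): sell min(8,34)=8. stock: 34 - 8 = 26. total_sold = 75
Final: stock = 26, total_sold = 75

Checking against threshold 11:
  After event 1: stock=37 > 11
  After event 2: stock=54 > 11
  After event 3: stock=47 > 11
  After event 4: stock=24 > 11
  After event 5: stock=20 > 11
  After event 6: stock=10 <= 11 -> ALERT
  After event 7: stock=2 <= 11 -> ALERT
  After event 8: stock=21 > 11
  After event 9: stock=22 > 11
  After event 10: stock=9 <= 11 -> ALERT
  After event 11: stock=0 <= 11 -> ALERT
  After event 12: stock=24 > 11
  After event 13: stock=34 > 11
  After event 14: stock=26 > 11
Alert events: [6, 7, 10, 11]. Count = 4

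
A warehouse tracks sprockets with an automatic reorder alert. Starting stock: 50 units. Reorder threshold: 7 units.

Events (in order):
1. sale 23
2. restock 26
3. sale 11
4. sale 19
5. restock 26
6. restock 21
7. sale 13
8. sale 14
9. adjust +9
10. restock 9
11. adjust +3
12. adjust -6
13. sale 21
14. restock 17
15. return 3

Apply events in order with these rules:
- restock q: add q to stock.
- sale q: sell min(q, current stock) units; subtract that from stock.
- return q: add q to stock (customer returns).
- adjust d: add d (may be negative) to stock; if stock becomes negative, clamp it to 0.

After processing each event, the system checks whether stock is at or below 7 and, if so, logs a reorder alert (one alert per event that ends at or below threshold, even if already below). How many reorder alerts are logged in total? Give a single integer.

Answer: 0

Derivation:
Processing events:
Start: stock = 50
  Event 1 (sale 23): sell min(23,50)=23. stock: 50 - 23 = 27. total_sold = 23
  Event 2 (restock 26): 27 + 26 = 53
  Event 3 (sale 11): sell min(11,53)=11. stock: 53 - 11 = 42. total_sold = 34
  Event 4 (sale 19): sell min(19,42)=19. stock: 42 - 19 = 23. total_sold = 53
  Event 5 (restock 26): 23 + 26 = 49
  Event 6 (restock 21): 49 + 21 = 70
  Event 7 (sale 13): sell min(13,70)=13. stock: 70 - 13 = 57. total_sold = 66
  Event 8 (sale 14): sell min(14,57)=14. stock: 57 - 14 = 43. total_sold = 80
  Event 9 (adjust +9): 43 + 9 = 52
  Event 10 (restock 9): 52 + 9 = 61
  Event 11 (adjust +3): 61 + 3 = 64
  Event 12 (adjust -6): 64 + -6 = 58
  Event 13 (sale 21): sell min(21,58)=21. stock: 58 - 21 = 37. total_sold = 101
  Event 14 (restock 17): 37 + 17 = 54
  Event 15 (return 3): 54 + 3 = 57
Final: stock = 57, total_sold = 101

Checking against threshold 7:
  After event 1: stock=27 > 7
  After event 2: stock=53 > 7
  After event 3: stock=42 > 7
  After event 4: stock=23 > 7
  After event 5: stock=49 > 7
  After event 6: stock=70 > 7
  After event 7: stock=57 > 7
  After event 8: stock=43 > 7
  After event 9: stock=52 > 7
  After event 10: stock=61 > 7
  After event 11: stock=64 > 7
  After event 12: stock=58 > 7
  After event 13: stock=37 > 7
  After event 14: stock=54 > 7
  After event 15: stock=57 > 7
Alert events: []. Count = 0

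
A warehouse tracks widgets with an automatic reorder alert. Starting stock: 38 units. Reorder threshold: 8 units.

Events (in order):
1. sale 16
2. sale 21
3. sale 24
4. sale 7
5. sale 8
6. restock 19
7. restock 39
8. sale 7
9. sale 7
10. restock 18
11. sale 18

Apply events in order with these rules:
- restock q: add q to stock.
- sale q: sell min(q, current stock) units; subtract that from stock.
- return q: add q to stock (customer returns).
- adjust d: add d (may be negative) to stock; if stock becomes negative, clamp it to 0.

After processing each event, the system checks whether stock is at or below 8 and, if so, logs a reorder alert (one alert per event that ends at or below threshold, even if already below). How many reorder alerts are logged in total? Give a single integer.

Answer: 4

Derivation:
Processing events:
Start: stock = 38
  Event 1 (sale 16): sell min(16,38)=16. stock: 38 - 16 = 22. total_sold = 16
  Event 2 (sale 21): sell min(21,22)=21. stock: 22 - 21 = 1. total_sold = 37
  Event 3 (sale 24): sell min(24,1)=1. stock: 1 - 1 = 0. total_sold = 38
  Event 4 (sale 7): sell min(7,0)=0. stock: 0 - 0 = 0. total_sold = 38
  Event 5 (sale 8): sell min(8,0)=0. stock: 0 - 0 = 0. total_sold = 38
  Event 6 (restock 19): 0 + 19 = 19
  Event 7 (restock 39): 19 + 39 = 58
  Event 8 (sale 7): sell min(7,58)=7. stock: 58 - 7 = 51. total_sold = 45
  Event 9 (sale 7): sell min(7,51)=7. stock: 51 - 7 = 44. total_sold = 52
  Event 10 (restock 18): 44 + 18 = 62
  Event 11 (sale 18): sell min(18,62)=18. stock: 62 - 18 = 44. total_sold = 70
Final: stock = 44, total_sold = 70

Checking against threshold 8:
  After event 1: stock=22 > 8
  After event 2: stock=1 <= 8 -> ALERT
  After event 3: stock=0 <= 8 -> ALERT
  After event 4: stock=0 <= 8 -> ALERT
  After event 5: stock=0 <= 8 -> ALERT
  After event 6: stock=19 > 8
  After event 7: stock=58 > 8
  After event 8: stock=51 > 8
  After event 9: stock=44 > 8
  After event 10: stock=62 > 8
  After event 11: stock=44 > 8
Alert events: [2, 3, 4, 5]. Count = 4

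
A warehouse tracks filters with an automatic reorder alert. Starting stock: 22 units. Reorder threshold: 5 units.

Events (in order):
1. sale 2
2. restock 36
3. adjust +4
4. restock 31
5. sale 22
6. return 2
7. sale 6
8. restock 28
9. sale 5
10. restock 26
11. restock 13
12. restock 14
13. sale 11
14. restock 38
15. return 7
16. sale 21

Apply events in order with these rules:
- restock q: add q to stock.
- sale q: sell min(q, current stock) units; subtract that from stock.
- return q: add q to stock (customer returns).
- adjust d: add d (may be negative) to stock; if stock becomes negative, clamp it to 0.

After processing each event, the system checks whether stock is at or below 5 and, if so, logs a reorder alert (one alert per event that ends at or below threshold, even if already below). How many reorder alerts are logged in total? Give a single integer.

Processing events:
Start: stock = 22
  Event 1 (sale 2): sell min(2,22)=2. stock: 22 - 2 = 20. total_sold = 2
  Event 2 (restock 36): 20 + 36 = 56
  Event 3 (adjust +4): 56 + 4 = 60
  Event 4 (restock 31): 60 + 31 = 91
  Event 5 (sale 22): sell min(22,91)=22. stock: 91 - 22 = 69. total_sold = 24
  Event 6 (return 2): 69 + 2 = 71
  Event 7 (sale 6): sell min(6,71)=6. stock: 71 - 6 = 65. total_sold = 30
  Event 8 (restock 28): 65 + 28 = 93
  Event 9 (sale 5): sell min(5,93)=5. stock: 93 - 5 = 88. total_sold = 35
  Event 10 (restock 26): 88 + 26 = 114
  Event 11 (restock 13): 114 + 13 = 127
  Event 12 (restock 14): 127 + 14 = 141
  Event 13 (sale 11): sell min(11,141)=11. stock: 141 - 11 = 130. total_sold = 46
  Event 14 (restock 38): 130 + 38 = 168
  Event 15 (return 7): 168 + 7 = 175
  Event 16 (sale 21): sell min(21,175)=21. stock: 175 - 21 = 154. total_sold = 67
Final: stock = 154, total_sold = 67

Checking against threshold 5:
  After event 1: stock=20 > 5
  After event 2: stock=56 > 5
  After event 3: stock=60 > 5
  After event 4: stock=91 > 5
  After event 5: stock=69 > 5
  After event 6: stock=71 > 5
  After event 7: stock=65 > 5
  After event 8: stock=93 > 5
  After event 9: stock=88 > 5
  After event 10: stock=114 > 5
  After event 11: stock=127 > 5
  After event 12: stock=141 > 5
  After event 13: stock=130 > 5
  After event 14: stock=168 > 5
  After event 15: stock=175 > 5
  After event 16: stock=154 > 5
Alert events: []. Count = 0

Answer: 0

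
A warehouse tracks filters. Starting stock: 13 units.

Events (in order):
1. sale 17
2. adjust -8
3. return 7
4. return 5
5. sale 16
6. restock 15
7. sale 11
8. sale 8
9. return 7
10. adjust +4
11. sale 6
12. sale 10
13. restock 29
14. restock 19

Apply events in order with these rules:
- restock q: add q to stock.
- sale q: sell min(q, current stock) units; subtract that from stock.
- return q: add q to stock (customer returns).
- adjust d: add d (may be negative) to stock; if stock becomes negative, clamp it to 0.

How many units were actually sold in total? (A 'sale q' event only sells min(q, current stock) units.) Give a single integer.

Processing events:
Start: stock = 13
  Event 1 (sale 17): sell min(17,13)=13. stock: 13 - 13 = 0. total_sold = 13
  Event 2 (adjust -8): 0 + -8 = 0 (clamped to 0)
  Event 3 (return 7): 0 + 7 = 7
  Event 4 (return 5): 7 + 5 = 12
  Event 5 (sale 16): sell min(16,12)=12. stock: 12 - 12 = 0. total_sold = 25
  Event 6 (restock 15): 0 + 15 = 15
  Event 7 (sale 11): sell min(11,15)=11. stock: 15 - 11 = 4. total_sold = 36
  Event 8 (sale 8): sell min(8,4)=4. stock: 4 - 4 = 0. total_sold = 40
  Event 9 (return 7): 0 + 7 = 7
  Event 10 (adjust +4): 7 + 4 = 11
  Event 11 (sale 6): sell min(6,11)=6. stock: 11 - 6 = 5. total_sold = 46
  Event 12 (sale 10): sell min(10,5)=5. stock: 5 - 5 = 0. total_sold = 51
  Event 13 (restock 29): 0 + 29 = 29
  Event 14 (restock 19): 29 + 19 = 48
Final: stock = 48, total_sold = 51

Answer: 51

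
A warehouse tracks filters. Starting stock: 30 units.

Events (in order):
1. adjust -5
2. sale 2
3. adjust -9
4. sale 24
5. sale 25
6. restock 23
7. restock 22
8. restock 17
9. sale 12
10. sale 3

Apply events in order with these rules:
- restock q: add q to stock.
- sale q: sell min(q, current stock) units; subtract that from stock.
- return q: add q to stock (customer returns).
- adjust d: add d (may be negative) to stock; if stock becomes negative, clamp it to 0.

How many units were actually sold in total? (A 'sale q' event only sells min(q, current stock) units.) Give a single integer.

Processing events:
Start: stock = 30
  Event 1 (adjust -5): 30 + -5 = 25
  Event 2 (sale 2): sell min(2,25)=2. stock: 25 - 2 = 23. total_sold = 2
  Event 3 (adjust -9): 23 + -9 = 14
  Event 4 (sale 24): sell min(24,14)=14. stock: 14 - 14 = 0. total_sold = 16
  Event 5 (sale 25): sell min(25,0)=0. stock: 0 - 0 = 0. total_sold = 16
  Event 6 (restock 23): 0 + 23 = 23
  Event 7 (restock 22): 23 + 22 = 45
  Event 8 (restock 17): 45 + 17 = 62
  Event 9 (sale 12): sell min(12,62)=12. stock: 62 - 12 = 50. total_sold = 28
  Event 10 (sale 3): sell min(3,50)=3. stock: 50 - 3 = 47. total_sold = 31
Final: stock = 47, total_sold = 31

Answer: 31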